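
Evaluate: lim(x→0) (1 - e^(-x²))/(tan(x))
This is a 0/0 indeterminate form.

Apply L'Hôpital's rule: differentiate numerator and denominator separately.
  f(x) = 1 - e^(-x^2)   ⇒   f'(x) = 2·x·e^(-x^2)
  g(x) = tan(x)   ⇒   g'(x) = tan(x)^2 + 1
  lim(x→0) f'(x)/g'(x) = lim(x→0) (2·x·e^(-x^2))/(tan(x)^2 + 1)
  = 0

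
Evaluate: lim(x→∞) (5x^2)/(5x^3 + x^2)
This is an ∞/∞ indeterminate form.

Apply L'Hôpital's rule: differentiate numerator and denominator separately.
  f(x) = 5·x^2   ⇒   f'(x) = 10·x
  g(x) = 5·x^3 + x^2   ⇒   g'(x) = 15·x^2 + 2·x
  lim(x→∞) f'(x)/g'(x) = lim(x→∞) (10·x)/(15·x^2 + 2·x)
  = 0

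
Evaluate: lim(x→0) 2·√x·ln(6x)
This is a 0·∞ indeterminate form.

Rewrite 0·∞ as a quotient (0/0 or ∞/∞ form), then apply L'Hôpital's rule:
  lim(x→0) 2·√x·ln(6x) = 0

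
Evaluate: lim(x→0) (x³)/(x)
This is a 0/0 indeterminate form.

Apply L'Hôpital's rule: differentiate numerator and denominator separately.
  f(x) = x^3   ⇒   f'(x) = 3·x^2
  g(x) = x   ⇒   g'(x) = 1
  lim(x→0) f'(x)/g'(x) = lim(x→0) (3·x^2)/(1)
  = 0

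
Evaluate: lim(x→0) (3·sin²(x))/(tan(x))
This is a 0/0 indeterminate form.

Apply L'Hôpital's rule: differentiate numerator and denominator separately.
  f(x) = 3·sin(x)^2   ⇒   f'(x) = 6·sin(x)·cos(x)
  g(x) = tan(x)   ⇒   g'(x) = tan(x)^2 + 1
  lim(x→0) f'(x)/g'(x) = lim(x→0) (6·sin(x)·cos(x))/(tan(x)^2 + 1)
  = 0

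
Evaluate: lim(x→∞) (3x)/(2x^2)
This is an ∞/∞ indeterminate form.

Apply L'Hôpital's rule: differentiate numerator and denominator separately.
  f(x) = 3·x   ⇒   f'(x) = 3
  g(x) = 2·x^2   ⇒   g'(x) = 4·x
  lim(x→∞) f'(x)/g'(x) = lim(x→∞) (3)/(4·x)
  = 0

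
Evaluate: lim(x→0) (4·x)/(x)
This is a 0/0 indeterminate form.

Apply L'Hôpital's rule: differentiate numerator and denominator separately.
  f(x) = 4·x   ⇒   f'(x) = 4
  g(x) = x   ⇒   g'(x) = 1
  lim(x→0) f'(x)/g'(x) = lim(x→0) (4)/(1)
  = 4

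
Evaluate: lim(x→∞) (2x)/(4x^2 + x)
This is an ∞/∞ indeterminate form.

Apply L'Hôpital's rule: differentiate numerator and denominator separately.
  f(x) = 2·x   ⇒   f'(x) = 2
  g(x) = 4·x^2 + x   ⇒   g'(x) = 8·x + 1
  lim(x→∞) f'(x)/g'(x) = lim(x→∞) (2)/(8·x + 1)
  = 0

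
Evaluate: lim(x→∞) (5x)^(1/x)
This is an exponential indeterminate form.

For exponential indeterminate forms, take the natural log:
  Let L = lim(x→∞) (5x)^(1/x)
  Then ln(L) = lim(x→∞) [exponent × ln(base)]
  Evaluate using L'Hôpital or standard limits, then exponentiate.
  L = 1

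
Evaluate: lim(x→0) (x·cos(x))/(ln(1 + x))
This is a 0/0 indeterminate form.

Apply L'Hôpital's rule: differentiate numerator and denominator separately.
  f(x) = x·cos(x)   ⇒   f'(x) = -x·sin(x) + cos(x)
  g(x) = ln(x + 1)   ⇒   g'(x) = 1/(x + 1)
  lim(x→0) f'(x)/g'(x) = lim(x→0) (-x·sin(x) + cos(x))/(1/(x + 1))
  = 1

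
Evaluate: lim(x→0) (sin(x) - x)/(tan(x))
This is a 0/0 indeterminate form.

Apply L'Hôpital's rule: differentiate numerator and denominator separately.
  f(x) = -x + sin(x)   ⇒   f'(x) = cos(x) - 1
  g(x) = tan(x)   ⇒   g'(x) = tan(x)^2 + 1
  lim(x→0) f'(x)/g'(x) = lim(x→0) (cos(x) - 1)/(tan(x)^2 + 1)
  = 0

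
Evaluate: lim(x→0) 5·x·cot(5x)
This is a 0·∞ indeterminate form.

Rewrite 0·∞ as a quotient (0/0 or ∞/∞ form), then apply L'Hôpital's rule:
  lim(x→0) 5·x·cot(5x) = 1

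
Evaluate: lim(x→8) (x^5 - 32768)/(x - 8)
This is a standard limit.

Factor or rationalize the expression:
  lim(x→8) (x^5 - 32768)/(x - 8) = 20480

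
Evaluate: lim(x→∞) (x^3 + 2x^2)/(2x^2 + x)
This is an ∞/∞ indeterminate form.

Apply L'Hôpital's rule: differentiate numerator and denominator separately.
  f(x) = x^3 + 2·x^2   ⇒   f'(x) = 3·x^2 + 4·x
  g(x) = 2·x^2 + x   ⇒   g'(x) = 4·x + 1
  lim(x→∞) f'(x)/g'(x) = lim(x→∞) (3·x^2 + 4·x)/(4·x + 1)
  = ∞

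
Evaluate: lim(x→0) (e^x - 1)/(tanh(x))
This is a 0/0 indeterminate form.

Apply L'Hôpital's rule: differentiate numerator and denominator separately.
  f(x) = e^(x) - 1   ⇒   f'(x) = e^(x)
  g(x) = tanh(x)   ⇒   g'(x) = 1 - tanh(x)^2
  lim(x→0) f'(x)/g'(x) = lim(x→0) (e^(x))/(1 - tanh(x)^2)
  = 1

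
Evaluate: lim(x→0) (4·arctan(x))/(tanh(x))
This is a 0/0 indeterminate form.

Apply L'Hôpital's rule: differentiate numerator and denominator separately.
  f(x) = 4·atan(x)   ⇒   f'(x) = 4/(x^2 + 1)
  g(x) = tanh(x)   ⇒   g'(x) = 1 - tanh(x)^2
  lim(x→0) f'(x)/g'(x) = lim(x→0) (4/(x^2 + 1))/(1 - tanh(x)^2)
  = 4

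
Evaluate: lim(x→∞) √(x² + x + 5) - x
This is an ∞-∞ indeterminate form.

Combine fractions or rationalize to convert ∞-∞ to 0/0 form:
  lim(x→∞) √(x² + x + 5) - x = 1/2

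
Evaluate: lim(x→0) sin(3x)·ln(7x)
This is a 0·∞ indeterminate form.

Rewrite 0·∞ as a quotient (0/0 or ∞/∞ form), then apply L'Hôpital's rule:
  lim(x→0) sin(3x)·ln(7x) = 0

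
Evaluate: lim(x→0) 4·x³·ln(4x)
This is a 0·∞ indeterminate form.

Rewrite 0·∞ as a quotient (0/0 or ∞/∞ form), then apply L'Hôpital's rule:
  lim(x→0) 4·x³·ln(4x) = 0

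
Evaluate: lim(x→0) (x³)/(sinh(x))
This is a 0/0 indeterminate form.

Apply L'Hôpital's rule: differentiate numerator and denominator separately.
  f(x) = x^3   ⇒   f'(x) = 3·x^2
  g(x) = sinh(x)   ⇒   g'(x) = cosh(x)
  lim(x→0) f'(x)/g'(x) = lim(x→0) (3·x^2)/(cosh(x))
  = 0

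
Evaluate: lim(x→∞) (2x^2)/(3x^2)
This is an ∞/∞ indeterminate form.

Apply L'Hôpital's rule: differentiate numerator and denominator separately.
  f(x) = 2·x^2   ⇒   f'(x) = 4·x
  g(x) = 3·x^2   ⇒   g'(x) = 6·x
  lim(x→∞) f'(x)/g'(x) = lim(x→∞) (4·x)/(6·x)
  = 2/3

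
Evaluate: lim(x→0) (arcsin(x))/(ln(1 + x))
This is a 0/0 indeterminate form.

Apply L'Hôpital's rule: differentiate numerator and denominator separately.
  f(x) = asin(x)   ⇒   f'(x) = 1/sqrt(1 - x^2)
  g(x) = ln(x + 1)   ⇒   g'(x) = 1/(x + 1)
  lim(x→0) f'(x)/g'(x) = lim(x→0) (1/sqrt(1 - x^2))/(1/(x + 1))
  = 1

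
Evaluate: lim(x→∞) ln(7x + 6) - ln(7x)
This is an ∞-∞ indeterminate form.

Combine fractions or rationalize to convert ∞-∞ to 0/0 form:
  lim(x→∞) ln(7x + 6) - ln(7x) = 0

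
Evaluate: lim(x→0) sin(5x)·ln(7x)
This is a 0·∞ indeterminate form.

Rewrite 0·∞ as a quotient (0/0 or ∞/∞ form), then apply L'Hôpital's rule:
  lim(x→0) sin(5x)·ln(7x) = 0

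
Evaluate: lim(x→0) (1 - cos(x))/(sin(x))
This is a 0/0 indeterminate form.

Apply L'Hôpital's rule: differentiate numerator and denominator separately.
  f(x) = 1 - cos(x)   ⇒   f'(x) = sin(x)
  g(x) = sin(x)   ⇒   g'(x) = cos(x)
  lim(x→0) f'(x)/g'(x) = lim(x→0) (sin(x))/(cos(x))
  = 0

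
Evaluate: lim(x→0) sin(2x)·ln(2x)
This is a 0·∞ indeterminate form.

Rewrite 0·∞ as a quotient (0/0 or ∞/∞ form), then apply L'Hôpital's rule:
  lim(x→0) sin(2x)·ln(2x) = 0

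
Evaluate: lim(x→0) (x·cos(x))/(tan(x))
This is a 0/0 indeterminate form.

Apply L'Hôpital's rule: differentiate numerator and denominator separately.
  f(x) = x·cos(x)   ⇒   f'(x) = -x·sin(x) + cos(x)
  g(x) = tan(x)   ⇒   g'(x) = tan(x)^2 + 1
  lim(x→0) f'(x)/g'(x) = lim(x→0) (-x·sin(x) + cos(x))/(tan(x)^2 + 1)
  = 1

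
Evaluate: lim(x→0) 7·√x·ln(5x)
This is a 0·∞ indeterminate form.

Rewrite 0·∞ as a quotient (0/0 or ∞/∞ form), then apply L'Hôpital's rule:
  lim(x→0) 7·√x·ln(5x) = 0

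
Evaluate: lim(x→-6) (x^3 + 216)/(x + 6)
This is a standard limit.

Factor or rationalize the expression:
  lim(x→-6) (x^3 + 216)/(x + 6) = 108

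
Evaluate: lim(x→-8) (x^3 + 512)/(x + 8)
This is a standard limit.

Factor or rationalize the expression:
  lim(x→-8) (x^3 + 512)/(x + 8) = 192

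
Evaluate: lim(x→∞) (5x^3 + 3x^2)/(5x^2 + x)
This is an ∞/∞ indeterminate form.

Apply L'Hôpital's rule: differentiate numerator and denominator separately.
  f(x) = 5·x^3 + 3·x^2   ⇒   f'(x) = 15·x^2 + 6·x
  g(x) = 5·x^2 + x   ⇒   g'(x) = 10·x + 1
  lim(x→∞) f'(x)/g'(x) = lim(x→∞) (15·x^2 + 6·x)/(10·x + 1)
  = ∞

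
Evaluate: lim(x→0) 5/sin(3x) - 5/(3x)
This is an ∞-∞ indeterminate form.

Combine fractions or rationalize to convert ∞-∞ to 0/0 form:
  lim(x→0) 5/sin(3x) - 5/(3x) = 0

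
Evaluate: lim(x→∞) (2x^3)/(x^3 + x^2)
This is an ∞/∞ indeterminate form.

Apply L'Hôpital's rule: differentiate numerator and denominator separately.
  f(x) = 2·x^3   ⇒   f'(x) = 6·x^2
  g(x) = x^3 + x^2   ⇒   g'(x) = 3·x^2 + 2·x
  lim(x→∞) f'(x)/g'(x) = lim(x→∞) (6·x^2)/(3·x^2 + 2·x)
  = 2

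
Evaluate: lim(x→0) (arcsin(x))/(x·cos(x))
This is a 0/0 indeterminate form.

Apply L'Hôpital's rule: differentiate numerator and denominator separately.
  f(x) = asin(x)   ⇒   f'(x) = 1/sqrt(1 - x^2)
  g(x) = x·cos(x)   ⇒   g'(x) = -x·sin(x) + cos(x)
  lim(x→0) f'(x)/g'(x) = lim(x→0) (1/sqrt(1 - x^2))/(-x·sin(x) + cos(x))
  = 1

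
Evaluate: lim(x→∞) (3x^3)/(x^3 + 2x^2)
This is an ∞/∞ indeterminate form.

Apply L'Hôpital's rule: differentiate numerator and denominator separately.
  f(x) = 3·x^3   ⇒   f'(x) = 9·x^2
  g(x) = x^3 + 2·x^2   ⇒   g'(x) = 3·x^2 + 4·x
  lim(x→∞) f'(x)/g'(x) = lim(x→∞) (9·x^2)/(3·x^2 + 4·x)
  = 3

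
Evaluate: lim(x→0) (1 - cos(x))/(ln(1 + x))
This is a 0/0 indeterminate form.

Apply L'Hôpital's rule: differentiate numerator and denominator separately.
  f(x) = 1 - cos(x)   ⇒   f'(x) = sin(x)
  g(x) = ln(x + 1)   ⇒   g'(x) = 1/(x + 1)
  lim(x→0) f'(x)/g'(x) = lim(x→0) (sin(x))/(1/(x + 1))
  = 0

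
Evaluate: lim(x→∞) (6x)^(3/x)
This is an exponential indeterminate form.

For exponential indeterminate forms, take the natural log:
  Let L = lim(x→∞) (6x)^(3/x)
  Then ln(L) = lim(x→∞) [exponent × ln(base)]
  Evaluate using L'Hôpital or standard limits, then exponentiate.
  L = 1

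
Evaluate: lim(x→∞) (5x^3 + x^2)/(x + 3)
This is an ∞/∞ indeterminate form.

Apply L'Hôpital's rule: differentiate numerator and denominator separately.
  f(x) = 5·x^3 + x^2   ⇒   f'(x) = 15·x^2 + 2·x
  g(x) = x + 3   ⇒   g'(x) = 1
  lim(x→∞) f'(x)/g'(x) = lim(x→∞) (15·x^2 + 2·x)/(1)
  = ∞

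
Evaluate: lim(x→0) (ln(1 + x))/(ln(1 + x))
This is a 0/0 indeterminate form.

Apply L'Hôpital's rule: differentiate numerator and denominator separately.
  f(x) = ln(x + 1)   ⇒   f'(x) = 1/(x + 1)
  g(x) = ln(x + 1)   ⇒   g'(x) = 1/(x + 1)
  lim(x→0) f'(x)/g'(x) = lim(x→0) (1/(x + 1))/(1/(x + 1))
  = 1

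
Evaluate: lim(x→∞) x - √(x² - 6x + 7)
This is an ∞-∞ indeterminate form.

Combine fractions or rationalize to convert ∞-∞ to 0/0 form:
  lim(x→∞) x - √(x² - 6x + 7) = 3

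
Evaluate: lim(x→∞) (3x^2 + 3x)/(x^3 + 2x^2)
This is an ∞/∞ indeterminate form.

Apply L'Hôpital's rule: differentiate numerator and denominator separately.
  f(x) = 3·x^2 + 3·x   ⇒   f'(x) = 6·x + 3
  g(x) = x^3 + 2·x^2   ⇒   g'(x) = 3·x^2 + 4·x
  lim(x→∞) f'(x)/g'(x) = lim(x→∞) (6·x + 3)/(3·x^2 + 4·x)
  = 0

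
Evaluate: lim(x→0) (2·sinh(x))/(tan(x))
This is a 0/0 indeterminate form.

Apply L'Hôpital's rule: differentiate numerator and denominator separately.
  f(x) = 2·sinh(x)   ⇒   f'(x) = 2·cosh(x)
  g(x) = tan(x)   ⇒   g'(x) = tan(x)^2 + 1
  lim(x→0) f'(x)/g'(x) = lim(x→0) (2·cosh(x))/(tan(x)^2 + 1)
  = 2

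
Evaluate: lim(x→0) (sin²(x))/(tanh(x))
This is a 0/0 indeterminate form.

Apply L'Hôpital's rule: differentiate numerator and denominator separately.
  f(x) = sin(x)^2   ⇒   f'(x) = 2·sin(x)·cos(x)
  g(x) = tanh(x)   ⇒   g'(x) = 1 - tanh(x)^2
  lim(x→0) f'(x)/g'(x) = lim(x→0) (2·sin(x)·cos(x))/(1 - tanh(x)^2)
  = 0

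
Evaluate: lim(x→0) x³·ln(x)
This is a 0·∞ indeterminate form.

Rewrite 0·∞ as a quotient (0/0 or ∞/∞ form), then apply L'Hôpital's rule:
  lim(x→0) x³·ln(x) = 0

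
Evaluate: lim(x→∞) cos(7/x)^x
This is an exponential indeterminate form.

For exponential indeterminate forms, take the natural log:
  Let L = lim(x→∞) cos(7/x)^x
  Then ln(L) = lim(x→∞) [exponent × ln(base)]
  Evaluate using L'Hôpital or standard limits, then exponentiate.
  L = 1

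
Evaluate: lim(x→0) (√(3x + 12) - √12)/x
This is a standard limit.

Factor or rationalize the expression:
  lim(x→0) (√(3x + 12) - √12)/x = sqrt(3)/4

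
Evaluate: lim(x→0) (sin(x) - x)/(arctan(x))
This is a 0/0 indeterminate form.

Apply L'Hôpital's rule: differentiate numerator and denominator separately.
  f(x) = -x + sin(x)   ⇒   f'(x) = cos(x) - 1
  g(x) = atan(x)   ⇒   g'(x) = 1/(x^2 + 1)
  lim(x→0) f'(x)/g'(x) = lim(x→0) (cos(x) - 1)/(1/(x^2 + 1))
  = 0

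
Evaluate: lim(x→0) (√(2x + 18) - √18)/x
This is a standard limit.

Factor or rationalize the expression:
  lim(x→0) (√(2x + 18) - √18)/x = sqrt(2)/6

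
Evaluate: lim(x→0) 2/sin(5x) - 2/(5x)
This is an ∞-∞ indeterminate form.

Combine fractions or rationalize to convert ∞-∞ to 0/0 form:
  lim(x→0) 2/sin(5x) - 2/(5x) = 0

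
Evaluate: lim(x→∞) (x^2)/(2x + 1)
This is an ∞/∞ indeterminate form.

Apply L'Hôpital's rule: differentiate numerator and denominator separately.
  f(x) = x^2   ⇒   f'(x) = 2·x
  g(x) = 2·x + 1   ⇒   g'(x) = 2
  lim(x→∞) f'(x)/g'(x) = lim(x→∞) (2·x)/(2)
  = ∞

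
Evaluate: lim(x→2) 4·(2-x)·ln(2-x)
This is a 0·∞ indeterminate form.

Rewrite 0·∞ as a quotient (0/0 or ∞/∞ form), then apply L'Hôpital's rule:
  lim(x→2) 4·(2-x)·ln(2-x) = 0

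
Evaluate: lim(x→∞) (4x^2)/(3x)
This is an ∞/∞ indeterminate form.

Apply L'Hôpital's rule: differentiate numerator and denominator separately.
  f(x) = 4·x^2   ⇒   f'(x) = 8·x
  g(x) = 3·x   ⇒   g'(x) = 3
  lim(x→∞) f'(x)/g'(x) = lim(x→∞) (8·x)/(3)
  = ∞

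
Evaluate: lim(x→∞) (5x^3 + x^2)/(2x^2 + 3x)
This is an ∞/∞ indeterminate form.

Apply L'Hôpital's rule: differentiate numerator and denominator separately.
  f(x) = 5·x^3 + x^2   ⇒   f'(x) = 15·x^2 + 2·x
  g(x) = 2·x^2 + 3·x   ⇒   g'(x) = 4·x + 3
  lim(x→∞) f'(x)/g'(x) = lim(x→∞) (15·x^2 + 2·x)/(4·x + 3)
  = ∞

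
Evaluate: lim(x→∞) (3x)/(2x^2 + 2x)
This is an ∞/∞ indeterminate form.

Apply L'Hôpital's rule: differentiate numerator and denominator separately.
  f(x) = 3·x   ⇒   f'(x) = 3
  g(x) = 2·x^2 + 2·x   ⇒   g'(x) = 4·x + 2
  lim(x→∞) f'(x)/g'(x) = lim(x→∞) (3)/(4·x + 2)
  = 0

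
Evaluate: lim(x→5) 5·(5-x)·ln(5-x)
This is a 0·∞ indeterminate form.

Rewrite 0·∞ as a quotient (0/0 or ∞/∞ form), then apply L'Hôpital's rule:
  lim(x→5) 5·(5-x)·ln(5-x) = 0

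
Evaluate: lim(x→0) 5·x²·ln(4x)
This is a 0·∞ indeterminate form.

Rewrite 0·∞ as a quotient (0/0 or ∞/∞ form), then apply L'Hôpital's rule:
  lim(x→0) 5·x²·ln(4x) = 0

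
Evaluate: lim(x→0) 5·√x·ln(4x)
This is a 0·∞ indeterminate form.

Rewrite 0·∞ as a quotient (0/0 or ∞/∞ form), then apply L'Hôpital's rule:
  lim(x→0) 5·√x·ln(4x) = 0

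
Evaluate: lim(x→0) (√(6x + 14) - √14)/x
This is a standard limit.

Factor or rationalize the expression:
  lim(x→0) (√(6x + 14) - √14)/x = 3·sqrt(14)/14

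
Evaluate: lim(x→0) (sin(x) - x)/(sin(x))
This is a 0/0 indeterminate form.

Apply L'Hôpital's rule: differentiate numerator and denominator separately.
  f(x) = -x + sin(x)   ⇒   f'(x) = cos(x) - 1
  g(x) = sin(x)   ⇒   g'(x) = cos(x)
  lim(x→0) f'(x)/g'(x) = lim(x→0) (cos(x) - 1)/(cos(x))
  = 0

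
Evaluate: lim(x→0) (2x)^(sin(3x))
This is an exponential indeterminate form.

For exponential indeterminate forms, take the natural log:
  Let L = lim(x→0) (2x)^(sin(3x))
  Then ln(L) = lim(x→0) [exponent × ln(base)]
  Evaluate using L'Hôpital or standard limits, then exponentiate.
  L = 1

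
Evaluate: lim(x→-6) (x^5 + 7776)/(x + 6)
This is a standard limit.

Factor or rationalize the expression:
  lim(x→-6) (x^5 + 7776)/(x + 6) = 6480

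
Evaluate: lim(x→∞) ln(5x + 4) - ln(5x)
This is an ∞-∞ indeterminate form.

Combine fractions or rationalize to convert ∞-∞ to 0/0 form:
  lim(x→∞) ln(5x + 4) - ln(5x) = 0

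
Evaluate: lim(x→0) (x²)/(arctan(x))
This is a 0/0 indeterminate form.

Apply L'Hôpital's rule: differentiate numerator and denominator separately.
  f(x) = x^2   ⇒   f'(x) = 2·x
  g(x) = atan(x)   ⇒   g'(x) = 1/(x^2 + 1)
  lim(x→0) f'(x)/g'(x) = lim(x→0) (2·x)/(1/(x^2 + 1))
  = 0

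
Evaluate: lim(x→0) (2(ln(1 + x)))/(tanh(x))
This is a 0/0 indeterminate form.

Apply L'Hôpital's rule: differentiate numerator and denominator separately.
  f(x) = 2·ln(x + 1)   ⇒   f'(x) = 2/(x + 1)
  g(x) = tanh(x)   ⇒   g'(x) = 1 - tanh(x)^2
  lim(x→0) f'(x)/g'(x) = lim(x→0) (2/(x + 1))/(1 - tanh(x)^2)
  = 2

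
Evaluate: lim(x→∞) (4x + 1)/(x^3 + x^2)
This is an ∞/∞ indeterminate form.

Apply L'Hôpital's rule: differentiate numerator and denominator separately.
  f(x) = 4·x + 1   ⇒   f'(x) = 4
  g(x) = x^3 + x^2   ⇒   g'(x) = 3·x^2 + 2·x
  lim(x→∞) f'(x)/g'(x) = lim(x→∞) (4)/(3·x^2 + 2·x)
  = 0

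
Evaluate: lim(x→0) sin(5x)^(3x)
This is an exponential indeterminate form.

For exponential indeterminate forms, take the natural log:
  Let L = lim(x→0) sin(5x)^(3x)
  Then ln(L) = lim(x→0) [exponent × ln(base)]
  Evaluate using L'Hôpital or standard limits, then exponentiate.
  L = 1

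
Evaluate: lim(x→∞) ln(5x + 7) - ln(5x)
This is an ∞-∞ indeterminate form.

Combine fractions or rationalize to convert ∞-∞ to 0/0 form:
  lim(x→∞) ln(5x + 7) - ln(5x) = 0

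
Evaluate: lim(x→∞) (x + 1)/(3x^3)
This is an ∞/∞ indeterminate form.

Apply L'Hôpital's rule: differentiate numerator and denominator separately.
  f(x) = x + 1   ⇒   f'(x) = 1
  g(x) = 3·x^3   ⇒   g'(x) = 9·x^2
  lim(x→∞) f'(x)/g'(x) = lim(x→∞) (1)/(9·x^2)
  = 0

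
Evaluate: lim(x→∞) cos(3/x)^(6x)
This is an exponential indeterminate form.

For exponential indeterminate forms, take the natural log:
  Let L = lim(x→∞) cos(3/x)^(6x)
  Then ln(L) = lim(x→∞) [exponent × ln(base)]
  Evaluate using L'Hôpital or standard limits, then exponentiate.
  L = 1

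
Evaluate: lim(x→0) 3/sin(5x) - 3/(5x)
This is an ∞-∞ indeterminate form.

Combine fractions or rationalize to convert ∞-∞ to 0/0 form:
  lim(x→0) 3/sin(5x) - 3/(5x) = 0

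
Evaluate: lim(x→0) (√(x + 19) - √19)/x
This is a standard limit.

Factor or rationalize the expression:
  lim(x→0) (√(x + 19) - √19)/x = sqrt(19)/38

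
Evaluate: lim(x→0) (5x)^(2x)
This is an exponential indeterminate form.

For exponential indeterminate forms, take the natural log:
  Let L = lim(x→0) (5x)^(2x)
  Then ln(L) = lim(x→0) [exponent × ln(base)]
  Evaluate using L'Hôpital or standard limits, then exponentiate.
  L = 1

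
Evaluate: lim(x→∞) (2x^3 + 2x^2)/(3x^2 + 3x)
This is an ∞/∞ indeterminate form.

Apply L'Hôpital's rule: differentiate numerator and denominator separately.
  f(x) = 2·x^3 + 2·x^2   ⇒   f'(x) = 6·x^2 + 4·x
  g(x) = 3·x^2 + 3·x   ⇒   g'(x) = 6·x + 3
  lim(x→∞) f'(x)/g'(x) = lim(x→∞) (6·x^2 + 4·x)/(6·x + 3)
  = ∞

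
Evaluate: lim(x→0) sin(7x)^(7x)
This is an exponential indeterminate form.

For exponential indeterminate forms, take the natural log:
  Let L = lim(x→0) sin(7x)^(7x)
  Then ln(L) = lim(x→0) [exponent × ln(base)]
  Evaluate using L'Hôpital or standard limits, then exponentiate.
  L = 1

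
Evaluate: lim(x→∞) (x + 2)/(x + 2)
This is an ∞/∞ indeterminate form.

Apply L'Hôpital's rule: differentiate numerator and denominator separately.
  f(x) = x + 2   ⇒   f'(x) = 1
  g(x) = x + 2   ⇒   g'(x) = 1
  lim(x→∞) f'(x)/g'(x) = lim(x→∞) (1)/(1)
  = 1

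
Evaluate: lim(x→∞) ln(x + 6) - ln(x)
This is an ∞-∞ indeterminate form.

Combine fractions or rationalize to convert ∞-∞ to 0/0 form:
  lim(x→∞) ln(x + 6) - ln(x) = 0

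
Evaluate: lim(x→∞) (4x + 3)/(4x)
This is an ∞/∞ indeterminate form.

Apply L'Hôpital's rule: differentiate numerator and denominator separately.
  f(x) = 4·x + 3   ⇒   f'(x) = 4
  g(x) = 4·x   ⇒   g'(x) = 4
  lim(x→∞) f'(x)/g'(x) = lim(x→∞) (4)/(4)
  = 1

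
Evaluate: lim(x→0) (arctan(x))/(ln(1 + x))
This is a 0/0 indeterminate form.

Apply L'Hôpital's rule: differentiate numerator and denominator separately.
  f(x) = atan(x)   ⇒   f'(x) = 1/(x^2 + 1)
  g(x) = ln(x + 1)   ⇒   g'(x) = 1/(x + 1)
  lim(x→0) f'(x)/g'(x) = lim(x→0) (1/(x^2 + 1))/(1/(x + 1))
  = 1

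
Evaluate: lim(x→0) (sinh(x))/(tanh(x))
This is a 0/0 indeterminate form.

Apply L'Hôpital's rule: differentiate numerator and denominator separately.
  f(x) = sinh(x)   ⇒   f'(x) = cosh(x)
  g(x) = tanh(x)   ⇒   g'(x) = 1 - tanh(x)^2
  lim(x→0) f'(x)/g'(x) = lim(x→0) (cosh(x))/(1 - tanh(x)^2)
  = 1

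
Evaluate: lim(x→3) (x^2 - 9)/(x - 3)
This is a standard limit.

Factor or rationalize the expression:
  lim(x→3) (x^2 - 9)/(x - 3) = 6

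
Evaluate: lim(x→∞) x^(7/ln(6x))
This is an exponential indeterminate form.

For exponential indeterminate forms, take the natural log:
  Let L = lim(x→∞) x^(7/ln(6x))
  Then ln(L) = lim(x→∞) [exponent × ln(base)]
  Evaluate using L'Hôpital or standard limits, then exponentiate.
  L = e^(7)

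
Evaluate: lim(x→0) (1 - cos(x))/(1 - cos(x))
This is a 0/0 indeterminate form.

Apply L'Hôpital's rule: differentiate numerator and denominator separately.
  f(x) = 1 - cos(x)   ⇒   f'(x) = sin(x)
  g(x) = 1 - cos(x)   ⇒   g'(x) = sin(x)
  lim(x→0) f'(x)/g'(x) = lim(x→0) (sin(x))/(sin(x))
  = 1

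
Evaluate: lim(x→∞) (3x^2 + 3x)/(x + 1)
This is an ∞/∞ indeterminate form.

Apply L'Hôpital's rule: differentiate numerator and denominator separately.
  f(x) = 3·x^2 + 3·x   ⇒   f'(x) = 6·x + 3
  g(x) = x + 1   ⇒   g'(x) = 1
  lim(x→∞) f'(x)/g'(x) = lim(x→∞) (6·x + 3)/(1)
  = ∞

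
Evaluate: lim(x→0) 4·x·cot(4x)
This is a 0·∞ indeterminate form.

Rewrite 0·∞ as a quotient (0/0 or ∞/∞ form), then apply L'Hôpital's rule:
  lim(x→0) 4·x·cot(4x) = 1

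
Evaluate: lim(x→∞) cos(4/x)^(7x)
This is an exponential indeterminate form.

For exponential indeterminate forms, take the natural log:
  Let L = lim(x→∞) cos(4/x)^(7x)
  Then ln(L) = lim(x→∞) [exponent × ln(base)]
  Evaluate using L'Hôpital or standard limits, then exponentiate.
  L = 1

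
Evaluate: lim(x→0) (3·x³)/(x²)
This is a 0/0 indeterminate form.

Apply L'Hôpital's rule: differentiate numerator and denominator separately.
  f(x) = 3·x^3   ⇒   f'(x) = 9·x^2
  g(x) = x^2   ⇒   g'(x) = 2·x
  lim(x→0) f'(x)/g'(x) = lim(x→0) (9·x^2)/(2·x)
  = 0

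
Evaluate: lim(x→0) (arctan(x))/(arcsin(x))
This is a 0/0 indeterminate form.

Apply L'Hôpital's rule: differentiate numerator and denominator separately.
  f(x) = atan(x)   ⇒   f'(x) = 1/(x^2 + 1)
  g(x) = asin(x)   ⇒   g'(x) = 1/sqrt(1 - x^2)
  lim(x→0) f'(x)/g'(x) = lim(x→0) (1/(x^2 + 1))/(1/sqrt(1 - x^2))
  = 1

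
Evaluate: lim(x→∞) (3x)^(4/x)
This is an exponential indeterminate form.

For exponential indeterminate forms, take the natural log:
  Let L = lim(x→∞) (3x)^(4/x)
  Then ln(L) = lim(x→∞) [exponent × ln(base)]
  Evaluate using L'Hôpital or standard limits, then exponentiate.
  L = 1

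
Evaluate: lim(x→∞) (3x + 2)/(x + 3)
This is an ∞/∞ indeterminate form.

Apply L'Hôpital's rule: differentiate numerator and denominator separately.
  f(x) = 3·x + 2   ⇒   f'(x) = 3
  g(x) = x + 3   ⇒   g'(x) = 1
  lim(x→∞) f'(x)/g'(x) = lim(x→∞) (3)/(1)
  = 3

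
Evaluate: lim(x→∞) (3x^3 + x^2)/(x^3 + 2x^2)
This is an ∞/∞ indeterminate form.

Apply L'Hôpital's rule: differentiate numerator and denominator separately.
  f(x) = 3·x^3 + x^2   ⇒   f'(x) = 9·x^2 + 2·x
  g(x) = x^3 + 2·x^2   ⇒   g'(x) = 3·x^2 + 4·x
  lim(x→∞) f'(x)/g'(x) = lim(x→∞) (9·x^2 + 2·x)/(3·x^2 + 4·x)
  = 3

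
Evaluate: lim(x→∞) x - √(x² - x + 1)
This is an ∞-∞ indeterminate form.

Combine fractions or rationalize to convert ∞-∞ to 0/0 form:
  lim(x→∞) x - √(x² - x + 1) = 1/2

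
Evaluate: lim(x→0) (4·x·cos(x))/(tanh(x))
This is a 0/0 indeterminate form.

Apply L'Hôpital's rule: differentiate numerator and denominator separately.
  f(x) = 4·x·cos(x)   ⇒   f'(x) = -4·x·sin(x) + 4·cos(x)
  g(x) = tanh(x)   ⇒   g'(x) = 1 - tanh(x)^2
  lim(x→0) f'(x)/g'(x) = lim(x→0) (-4·x·sin(x) + 4·cos(x))/(1 - tanh(x)^2)
  = 4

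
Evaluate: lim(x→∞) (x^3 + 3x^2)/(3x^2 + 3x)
This is an ∞/∞ indeterminate form.

Apply L'Hôpital's rule: differentiate numerator and denominator separately.
  f(x) = x^3 + 3·x^2   ⇒   f'(x) = 3·x^2 + 6·x
  g(x) = 3·x^2 + 3·x   ⇒   g'(x) = 6·x + 3
  lim(x→∞) f'(x)/g'(x) = lim(x→∞) (3·x^2 + 6·x)/(6·x + 3)
  = ∞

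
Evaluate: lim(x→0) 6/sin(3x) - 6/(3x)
This is an ∞-∞ indeterminate form.

Combine fractions or rationalize to convert ∞-∞ to 0/0 form:
  lim(x→0) 6/sin(3x) - 6/(3x) = 0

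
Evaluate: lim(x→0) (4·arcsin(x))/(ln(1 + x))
This is a 0/0 indeterminate form.

Apply L'Hôpital's rule: differentiate numerator and denominator separately.
  f(x) = 4·asin(x)   ⇒   f'(x) = 4/sqrt(1 - x^2)
  g(x) = ln(x + 1)   ⇒   g'(x) = 1/(x + 1)
  lim(x→0) f'(x)/g'(x) = lim(x→0) (4/sqrt(1 - x^2))/(1/(x + 1))
  = 4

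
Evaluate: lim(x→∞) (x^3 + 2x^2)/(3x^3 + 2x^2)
This is an ∞/∞ indeterminate form.

Apply L'Hôpital's rule: differentiate numerator and denominator separately.
  f(x) = x^3 + 2·x^2   ⇒   f'(x) = 3·x^2 + 4·x
  g(x) = 3·x^3 + 2·x^2   ⇒   g'(x) = 9·x^2 + 4·x
  lim(x→∞) f'(x)/g'(x) = lim(x→∞) (3·x^2 + 4·x)/(9·x^2 + 4·x)
  = 1/3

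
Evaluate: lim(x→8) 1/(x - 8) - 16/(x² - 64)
This is an ∞-∞ indeterminate form.

Combine fractions or rationalize to convert ∞-∞ to 0/0 form:
  lim(x→8) 1/(x - 8) - 16/(x² - 64) = 1/16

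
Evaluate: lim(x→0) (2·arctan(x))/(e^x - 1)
This is a 0/0 indeterminate form.

Apply L'Hôpital's rule: differentiate numerator and denominator separately.
  f(x) = 2·atan(x)   ⇒   f'(x) = 2/(x^2 + 1)
  g(x) = e^(x) - 1   ⇒   g'(x) = e^(x)
  lim(x→0) f'(x)/g'(x) = lim(x→0) (2/(x^2 + 1))/(e^(x))
  = 2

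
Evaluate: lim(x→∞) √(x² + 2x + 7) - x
This is an ∞-∞ indeterminate form.

Combine fractions or rationalize to convert ∞-∞ to 0/0 form:
  lim(x→∞) √(x² + 2x + 7) - x = 1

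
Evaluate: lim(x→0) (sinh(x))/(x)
This is a 0/0 indeterminate form.

Apply L'Hôpital's rule: differentiate numerator and denominator separately.
  f(x) = sinh(x)   ⇒   f'(x) = cosh(x)
  g(x) = x   ⇒   g'(x) = 1
  lim(x→0) f'(x)/g'(x) = lim(x→0) (cosh(x))/(1)
  = 1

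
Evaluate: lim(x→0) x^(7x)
This is an exponential indeterminate form.

For exponential indeterminate forms, take the natural log:
  Let L = lim(x→0) x^(7x)
  Then ln(L) = lim(x→0) [exponent × ln(base)]
  Evaluate using L'Hôpital or standard limits, then exponentiate.
  L = 1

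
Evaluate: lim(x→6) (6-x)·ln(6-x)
This is a 0·∞ indeterminate form.

Rewrite 0·∞ as a quotient (0/0 or ∞/∞ form), then apply L'Hôpital's rule:
  lim(x→6) (6-x)·ln(6-x) = 0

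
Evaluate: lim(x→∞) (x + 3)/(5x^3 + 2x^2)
This is an ∞/∞ indeterminate form.

Apply L'Hôpital's rule: differentiate numerator and denominator separately.
  f(x) = x + 3   ⇒   f'(x) = 1
  g(x) = 5·x^3 + 2·x^2   ⇒   g'(x) = 15·x^2 + 4·x
  lim(x→∞) f'(x)/g'(x) = lim(x→∞) (1)/(15·x^2 + 4·x)
  = 0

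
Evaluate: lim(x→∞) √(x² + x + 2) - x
This is an ∞-∞ indeterminate form.

Combine fractions or rationalize to convert ∞-∞ to 0/0 form:
  lim(x→∞) √(x² + x + 2) - x = 1/2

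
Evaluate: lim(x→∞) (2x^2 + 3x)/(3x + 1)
This is an ∞/∞ indeterminate form.

Apply L'Hôpital's rule: differentiate numerator and denominator separately.
  f(x) = 2·x^2 + 3·x   ⇒   f'(x) = 4·x + 3
  g(x) = 3·x + 1   ⇒   g'(x) = 3
  lim(x→∞) f'(x)/g'(x) = lim(x→∞) (4·x + 3)/(3)
  = ∞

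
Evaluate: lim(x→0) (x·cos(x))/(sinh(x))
This is a 0/0 indeterminate form.

Apply L'Hôpital's rule: differentiate numerator and denominator separately.
  f(x) = x·cos(x)   ⇒   f'(x) = -x·sin(x) + cos(x)
  g(x) = sinh(x)   ⇒   g'(x) = cosh(x)
  lim(x→0) f'(x)/g'(x) = lim(x→0) (-x·sin(x) + cos(x))/(cosh(x))
  = 1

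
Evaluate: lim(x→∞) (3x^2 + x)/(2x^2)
This is an ∞/∞ indeterminate form.

Apply L'Hôpital's rule: differentiate numerator and denominator separately.
  f(x) = 3·x^2 + x   ⇒   f'(x) = 6·x + 1
  g(x) = 2·x^2   ⇒   g'(x) = 4·x
  lim(x→∞) f'(x)/g'(x) = lim(x→∞) (6·x + 1)/(4·x)
  = 3/2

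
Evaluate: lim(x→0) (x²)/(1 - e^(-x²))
This is a 0/0 indeterminate form.

Apply L'Hôpital's rule: differentiate numerator and denominator separately.
  f(x) = x^2   ⇒   f'(x) = 2·x
  g(x) = 1 - e^(-x^2)   ⇒   g'(x) = 2·x·e^(-x^2)
  lim(x→0) f'(x)/g'(x) = lim(x→0) (2·x)/(2·x·e^(-x^2))
  = 1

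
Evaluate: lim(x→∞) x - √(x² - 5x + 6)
This is an ∞-∞ indeterminate form.

Combine fractions or rationalize to convert ∞-∞ to 0/0 form:
  lim(x→∞) x - √(x² - 5x + 6) = 5/2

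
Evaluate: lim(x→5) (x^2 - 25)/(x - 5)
This is a standard limit.

Factor or rationalize the expression:
  lim(x→5) (x^2 - 25)/(x - 5) = 10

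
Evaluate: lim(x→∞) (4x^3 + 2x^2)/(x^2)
This is an ∞/∞ indeterminate form.

Apply L'Hôpital's rule: differentiate numerator and denominator separately.
  f(x) = 4·x^3 + 2·x^2   ⇒   f'(x) = 12·x^2 + 4·x
  g(x) = x^2   ⇒   g'(x) = 2·x
  lim(x→∞) f'(x)/g'(x) = lim(x→∞) (12·x^2 + 4·x)/(2·x)
  = ∞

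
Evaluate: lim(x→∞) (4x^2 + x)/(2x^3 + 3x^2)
This is an ∞/∞ indeterminate form.

Apply L'Hôpital's rule: differentiate numerator and denominator separately.
  f(x) = 4·x^2 + x   ⇒   f'(x) = 8·x + 1
  g(x) = 2·x^3 + 3·x^2   ⇒   g'(x) = 6·x^2 + 6·x
  lim(x→∞) f'(x)/g'(x) = lim(x→∞) (8·x + 1)/(6·x^2 + 6·x)
  = 0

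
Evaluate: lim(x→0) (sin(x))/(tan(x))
This is a 0/0 indeterminate form.

Apply L'Hôpital's rule: differentiate numerator and denominator separately.
  f(x) = sin(x)   ⇒   f'(x) = cos(x)
  g(x) = tan(x)   ⇒   g'(x) = tan(x)^2 + 1
  lim(x→0) f'(x)/g'(x) = lim(x→0) (cos(x))/(tan(x)^2 + 1)
  = 1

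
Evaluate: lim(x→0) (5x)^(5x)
This is an exponential indeterminate form.

For exponential indeterminate forms, take the natural log:
  Let L = lim(x→0) (5x)^(5x)
  Then ln(L) = lim(x→0) [exponent × ln(base)]
  Evaluate using L'Hôpital or standard limits, then exponentiate.
  L = 1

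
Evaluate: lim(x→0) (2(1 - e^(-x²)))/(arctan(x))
This is a 0/0 indeterminate form.

Apply L'Hôpital's rule: differentiate numerator and denominator separately.
  f(x) = 2 - 2·e^(-x^2)   ⇒   f'(x) = 4·x·e^(-x^2)
  g(x) = atan(x)   ⇒   g'(x) = 1/(x^2 + 1)
  lim(x→0) f'(x)/g'(x) = lim(x→0) (4·x·e^(-x^2))/(1/(x^2 + 1))
  = 0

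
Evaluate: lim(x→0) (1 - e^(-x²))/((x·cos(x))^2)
This is a 0/0 indeterminate form.

Apply L'Hôpital's rule: differentiate numerator and denominator separately.
  f(x) = 1 - e^(-x^2)   ⇒   f'(x) = 2·x·e^(-x^2)
  g(x) = x^2·cos(x)^2   ⇒   g'(x) = -2·x^2·sin(x)·cos(x) + 2·x·cos(x)^2
  lim(x→0) f'(x)/g'(x) = lim(x→0) (2·x·e^(-x^2))/(-2·x^2·sin(x)·cos(x) + 2·x·cos(x)^2)
  = 1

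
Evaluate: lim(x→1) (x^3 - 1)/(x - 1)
This is a standard limit.

Factor or rationalize the expression:
  lim(x→1) (x^3 - 1)/(x - 1) = 3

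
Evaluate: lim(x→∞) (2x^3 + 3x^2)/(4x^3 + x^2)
This is an ∞/∞ indeterminate form.

Apply L'Hôpital's rule: differentiate numerator and denominator separately.
  f(x) = 2·x^3 + 3·x^2   ⇒   f'(x) = 6·x^2 + 6·x
  g(x) = 4·x^3 + x^2   ⇒   g'(x) = 12·x^2 + 2·x
  lim(x→∞) f'(x)/g'(x) = lim(x→∞) (6·x^2 + 6·x)/(12·x^2 + 2·x)
  = 1/2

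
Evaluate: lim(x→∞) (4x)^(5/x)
This is an exponential indeterminate form.

For exponential indeterminate forms, take the natural log:
  Let L = lim(x→∞) (4x)^(5/x)
  Then ln(L) = lim(x→∞) [exponent × ln(base)]
  Evaluate using L'Hôpital or standard limits, then exponentiate.
  L = 1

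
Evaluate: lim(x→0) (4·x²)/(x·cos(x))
This is a 0/0 indeterminate form.

Apply L'Hôpital's rule: differentiate numerator and denominator separately.
  f(x) = 4·x^2   ⇒   f'(x) = 8·x
  g(x) = x·cos(x)   ⇒   g'(x) = -x·sin(x) + cos(x)
  lim(x→0) f'(x)/g'(x) = lim(x→0) (8·x)/(-x·sin(x) + cos(x))
  = 0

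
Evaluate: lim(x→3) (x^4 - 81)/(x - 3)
This is a standard limit.

Factor or rationalize the expression:
  lim(x→3) (x^4 - 81)/(x - 3) = 108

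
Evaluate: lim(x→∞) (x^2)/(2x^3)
This is an ∞/∞ indeterminate form.

Apply L'Hôpital's rule: differentiate numerator and denominator separately.
  f(x) = x^2   ⇒   f'(x) = 2·x
  g(x) = 2·x^3   ⇒   g'(x) = 6·x^2
  lim(x→∞) f'(x)/g'(x) = lim(x→∞) (2·x)/(6·x^2)
  = 0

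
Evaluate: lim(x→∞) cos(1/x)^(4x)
This is an exponential indeterminate form.

For exponential indeterminate forms, take the natural log:
  Let L = lim(x→∞) cos(1/x)^(4x)
  Then ln(L) = lim(x→∞) [exponent × ln(base)]
  Evaluate using L'Hôpital or standard limits, then exponentiate.
  L = 1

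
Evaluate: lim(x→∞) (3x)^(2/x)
This is an exponential indeterminate form.

For exponential indeterminate forms, take the natural log:
  Let L = lim(x→∞) (3x)^(2/x)
  Then ln(L) = lim(x→∞) [exponent × ln(base)]
  Evaluate using L'Hôpital or standard limits, then exponentiate.
  L = 1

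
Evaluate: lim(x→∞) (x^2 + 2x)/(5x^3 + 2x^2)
This is an ∞/∞ indeterminate form.

Apply L'Hôpital's rule: differentiate numerator and denominator separately.
  f(x) = x^2 + 2·x   ⇒   f'(x) = 2·x + 2
  g(x) = 5·x^3 + 2·x^2   ⇒   g'(x) = 15·x^2 + 4·x
  lim(x→∞) f'(x)/g'(x) = lim(x→∞) (2·x + 2)/(15·x^2 + 4·x)
  = 0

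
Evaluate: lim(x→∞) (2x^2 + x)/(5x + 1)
This is an ∞/∞ indeterminate form.

Apply L'Hôpital's rule: differentiate numerator and denominator separately.
  f(x) = 2·x^2 + x   ⇒   f'(x) = 4·x + 1
  g(x) = 5·x + 1   ⇒   g'(x) = 5
  lim(x→∞) f'(x)/g'(x) = lim(x→∞) (4·x + 1)/(5)
  = ∞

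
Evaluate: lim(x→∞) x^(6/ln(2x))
This is an exponential indeterminate form.

For exponential indeterminate forms, take the natural log:
  Let L = lim(x→∞) x^(6/ln(2x))
  Then ln(L) = lim(x→∞) [exponent × ln(base)]
  Evaluate using L'Hôpital or standard limits, then exponentiate.
  L = e^(6)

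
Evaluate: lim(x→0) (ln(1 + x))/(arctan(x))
This is a 0/0 indeterminate form.

Apply L'Hôpital's rule: differentiate numerator and denominator separately.
  f(x) = ln(x + 1)   ⇒   f'(x) = 1/(x + 1)
  g(x) = atan(x)   ⇒   g'(x) = 1/(x^2 + 1)
  lim(x→0) f'(x)/g'(x) = lim(x→0) (1/(x + 1))/(1/(x^2 + 1))
  = 1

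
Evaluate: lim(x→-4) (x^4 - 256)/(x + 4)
This is a standard limit.

Factor or rationalize the expression:
  lim(x→-4) (x^4 - 256)/(x + 4) = -256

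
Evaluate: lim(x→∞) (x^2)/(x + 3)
This is an ∞/∞ indeterminate form.

Apply L'Hôpital's rule: differentiate numerator and denominator separately.
  f(x) = x^2   ⇒   f'(x) = 2·x
  g(x) = x + 3   ⇒   g'(x) = 1
  lim(x→∞) f'(x)/g'(x) = lim(x→∞) (2·x)/(1)
  = ∞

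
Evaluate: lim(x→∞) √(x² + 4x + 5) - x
This is an ∞-∞ indeterminate form.

Combine fractions or rationalize to convert ∞-∞ to 0/0 form:
  lim(x→∞) √(x² + 4x + 5) - x = 2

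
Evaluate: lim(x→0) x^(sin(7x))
This is an exponential indeterminate form.

For exponential indeterminate forms, take the natural log:
  Let L = lim(x→0) x^(sin(7x))
  Then ln(L) = lim(x→0) [exponent × ln(base)]
  Evaluate using L'Hôpital or standard limits, then exponentiate.
  L = 1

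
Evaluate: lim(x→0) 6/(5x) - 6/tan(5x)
This is an ∞-∞ indeterminate form.

Combine fractions or rationalize to convert ∞-∞ to 0/0 form:
  lim(x→0) 6/(5x) - 6/tan(5x) = 0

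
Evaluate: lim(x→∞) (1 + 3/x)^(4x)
This is an exponential indeterminate form.

For exponential indeterminate forms, take the natural log:
  Let L = lim(x→∞) (1 + 3/x)^(4x)
  Then ln(L) = lim(x→∞) [exponent × ln(base)]
  Evaluate using L'Hôpital or standard limits, then exponentiate.
  L = e^(12)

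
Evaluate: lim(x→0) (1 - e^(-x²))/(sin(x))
This is a 0/0 indeterminate form.

Apply L'Hôpital's rule: differentiate numerator and denominator separately.
  f(x) = 1 - e^(-x^2)   ⇒   f'(x) = 2·x·e^(-x^2)
  g(x) = sin(x)   ⇒   g'(x) = cos(x)
  lim(x→0) f'(x)/g'(x) = lim(x→0) (2·x·e^(-x^2))/(cos(x))
  = 0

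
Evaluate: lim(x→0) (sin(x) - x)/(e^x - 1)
This is a 0/0 indeterminate form.

Apply L'Hôpital's rule: differentiate numerator and denominator separately.
  f(x) = -x + sin(x)   ⇒   f'(x) = cos(x) - 1
  g(x) = e^(x) - 1   ⇒   g'(x) = e^(x)
  lim(x→0) f'(x)/g'(x) = lim(x→0) (cos(x) - 1)/(e^(x))
  = 0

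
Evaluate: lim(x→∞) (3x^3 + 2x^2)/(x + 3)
This is an ∞/∞ indeterminate form.

Apply L'Hôpital's rule: differentiate numerator and denominator separately.
  f(x) = 3·x^3 + 2·x^2   ⇒   f'(x) = 9·x^2 + 4·x
  g(x) = x + 3   ⇒   g'(x) = 1
  lim(x→∞) f'(x)/g'(x) = lim(x→∞) (9·x^2 + 4·x)/(1)
  = ∞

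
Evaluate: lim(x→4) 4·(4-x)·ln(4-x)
This is a 0·∞ indeterminate form.

Rewrite 0·∞ as a quotient (0/0 or ∞/∞ form), then apply L'Hôpital's rule:
  lim(x→4) 4·(4-x)·ln(4-x) = 0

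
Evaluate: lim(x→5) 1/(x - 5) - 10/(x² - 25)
This is an ∞-∞ indeterminate form.

Combine fractions or rationalize to convert ∞-∞ to 0/0 form:
  lim(x→5) 1/(x - 5) - 10/(x² - 25) = 1/10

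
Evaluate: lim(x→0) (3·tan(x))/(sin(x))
This is a 0/0 indeterminate form.

Apply L'Hôpital's rule: differentiate numerator and denominator separately.
  f(x) = 3·tan(x)   ⇒   f'(x) = 3·tan(x)^2 + 3
  g(x) = sin(x)   ⇒   g'(x) = cos(x)
  lim(x→0) f'(x)/g'(x) = lim(x→0) (3·tan(x)^2 + 3)/(cos(x))
  = 3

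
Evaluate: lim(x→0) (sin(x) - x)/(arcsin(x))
This is a 0/0 indeterminate form.

Apply L'Hôpital's rule: differentiate numerator and denominator separately.
  f(x) = -x + sin(x)   ⇒   f'(x) = cos(x) - 1
  g(x) = asin(x)   ⇒   g'(x) = 1/sqrt(1 - x^2)
  lim(x→0) f'(x)/g'(x) = lim(x→0) (cos(x) - 1)/(1/sqrt(1 - x^2))
  = 0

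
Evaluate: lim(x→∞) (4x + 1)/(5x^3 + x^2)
This is an ∞/∞ indeterminate form.

Apply L'Hôpital's rule: differentiate numerator and denominator separately.
  f(x) = 4·x + 1   ⇒   f'(x) = 4
  g(x) = 5·x^3 + x^2   ⇒   g'(x) = 15·x^2 + 2·x
  lim(x→∞) f'(x)/g'(x) = lim(x→∞) (4)/(15·x^2 + 2·x)
  = 0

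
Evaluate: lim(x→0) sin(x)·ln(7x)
This is a 0·∞ indeterminate form.

Rewrite 0·∞ as a quotient (0/0 or ∞/∞ form), then apply L'Hôpital's rule:
  lim(x→0) sin(x)·ln(7x) = 0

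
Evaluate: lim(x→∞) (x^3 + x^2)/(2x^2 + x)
This is an ∞/∞ indeterminate form.

Apply L'Hôpital's rule: differentiate numerator and denominator separately.
  f(x) = x^3 + x^2   ⇒   f'(x) = 3·x^2 + 2·x
  g(x) = 2·x^2 + x   ⇒   g'(x) = 4·x + 1
  lim(x→∞) f'(x)/g'(x) = lim(x→∞) (3·x^2 + 2·x)/(4·x + 1)
  = ∞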